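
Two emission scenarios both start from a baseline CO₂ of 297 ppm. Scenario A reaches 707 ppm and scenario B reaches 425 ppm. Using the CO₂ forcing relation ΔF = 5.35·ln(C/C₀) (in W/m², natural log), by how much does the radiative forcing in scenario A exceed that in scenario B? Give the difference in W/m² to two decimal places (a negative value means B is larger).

ΔF_A = 5.35 ln(707/297) = 5.35 × 0.86730 = 4.6401 W/m².
ΔF_B = 5.35 ln(425/297) = 5.35 × 0.35836 = 1.9172 W/m².
Difference: 4.6401 − 1.9172 = 2.7229 W/m².

ΔF_A − ΔF_B = 2.72 W/m²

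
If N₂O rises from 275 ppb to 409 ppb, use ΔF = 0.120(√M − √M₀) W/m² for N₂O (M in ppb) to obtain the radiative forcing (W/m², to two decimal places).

N₂O: 0.120 × (√409 − √275) = 0.120 × (20.2237 − 16.5831) = 0.120 × 3.6406 = 0.4369 W/m².

ΔF = 0.44 W/m²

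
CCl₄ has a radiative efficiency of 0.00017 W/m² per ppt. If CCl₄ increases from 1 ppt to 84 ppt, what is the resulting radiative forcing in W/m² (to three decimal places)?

CCl₄: ΔF = 0.00017 × (84 − 1) = 0.00017 × 83 = 0.0141 W/m².

ΔF = 0.014 W/m²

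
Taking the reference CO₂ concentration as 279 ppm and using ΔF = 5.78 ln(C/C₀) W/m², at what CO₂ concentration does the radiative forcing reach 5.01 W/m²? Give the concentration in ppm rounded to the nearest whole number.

Set 5.78 ln(C/279) = 5.01, so ln(C/279) = 5.01/5.78 = 0.86678.
Then C/279 = e^0.86678 = 2.37924, giving C = 279 × 2.37924 = 663.81 ppm.

C ≈ 664 ppm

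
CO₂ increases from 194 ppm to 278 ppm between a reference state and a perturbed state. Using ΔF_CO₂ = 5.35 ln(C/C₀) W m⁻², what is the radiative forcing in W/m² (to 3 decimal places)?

CO₂ absorption bands are partially saturated, so forcing scales with the logarithm of the concentration ratio.
CO₂: 5.35 × ln(278/194) = 5.35 × ln(1.43299) = 5.35 × 0.35976 = 1.9247 W/m².

ΔF = 1.925 W/m²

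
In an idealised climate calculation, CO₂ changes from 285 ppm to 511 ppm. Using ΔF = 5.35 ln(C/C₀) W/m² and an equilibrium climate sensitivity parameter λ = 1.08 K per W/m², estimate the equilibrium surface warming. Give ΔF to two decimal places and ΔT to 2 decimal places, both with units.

CO₂: 5.35 × ln(511/285) = 5.35 × ln(1.79298) = 5.35 × 0.58388 = 3.1238 W/m².
ΔT = λ ΔF = 1.08 × 3.12 = 3.3696 K.

ΔF = 3.12 W/m²; ΔT = 3.37 K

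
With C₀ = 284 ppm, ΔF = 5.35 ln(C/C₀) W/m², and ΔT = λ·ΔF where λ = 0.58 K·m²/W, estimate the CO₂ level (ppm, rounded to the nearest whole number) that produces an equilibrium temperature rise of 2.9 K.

C ≈ 723 ppm

Required forcing: ΔF = ΔT/λ = 2.9/0.58 = 5.0000 W/m².
Then ln(C/284) = ΔF/5.35 = 5.0000/5.35 = 0.93458.
So C = 284 × e^0.93458 = 284 × 2.54614 = 723.10 ppm.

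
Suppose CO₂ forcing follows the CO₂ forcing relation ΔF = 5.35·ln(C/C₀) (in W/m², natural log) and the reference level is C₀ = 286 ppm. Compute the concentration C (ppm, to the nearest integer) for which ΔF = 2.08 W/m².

Set 5.35 ln(C/286) = 2.08, so ln(C/286) = 2.08/5.35 = 0.38879.
Then C/286 = e^0.38879 = 1.47519, giving C = 286 × 1.47519 = 421.90 ppm.

C ≈ 422 ppm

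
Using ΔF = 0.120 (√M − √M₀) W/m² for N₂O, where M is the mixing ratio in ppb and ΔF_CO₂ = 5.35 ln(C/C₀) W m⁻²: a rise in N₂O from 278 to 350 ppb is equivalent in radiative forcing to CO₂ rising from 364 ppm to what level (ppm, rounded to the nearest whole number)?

N₂O forcing: 0.120 × (√350 − √278) = 0.120 × (18.7083 − 16.6733) = 0.120 × 2.0350 = 0.24420 W/m².
Set 5.35 ln(C/364) = 0.24420: ln(C/364) = 0.24420/5.35 = 0.04564, so C = 364 × e^0.04564 = 364 × 1.04670 = 381.00 ppm.

C ≈ 381 ppm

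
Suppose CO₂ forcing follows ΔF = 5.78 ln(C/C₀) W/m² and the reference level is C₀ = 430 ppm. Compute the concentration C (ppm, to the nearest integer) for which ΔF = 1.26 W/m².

Set 5.78 ln(C/430) = 1.26, so ln(C/430) = 1.26/5.78 = 0.21799.
Then C/430 = e^0.21799 = 1.24357, giving C = 430 × 1.24357 = 534.74 ppm.

C ≈ 535 ppm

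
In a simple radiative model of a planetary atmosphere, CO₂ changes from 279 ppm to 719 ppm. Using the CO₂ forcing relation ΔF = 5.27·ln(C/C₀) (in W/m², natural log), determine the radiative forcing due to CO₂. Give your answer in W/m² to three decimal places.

CO₂: 5.27 × ln(719/279) = 5.27 × ln(2.57706) = 5.27 × 0.94665 = 4.9888 W/m².

ΔF = 4.989 W/m²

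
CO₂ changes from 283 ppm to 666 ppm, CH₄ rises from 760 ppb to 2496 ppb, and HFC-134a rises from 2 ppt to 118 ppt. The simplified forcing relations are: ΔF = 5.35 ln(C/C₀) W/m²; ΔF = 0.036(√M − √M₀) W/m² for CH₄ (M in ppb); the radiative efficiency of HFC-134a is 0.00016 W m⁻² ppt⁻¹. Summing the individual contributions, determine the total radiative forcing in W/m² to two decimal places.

ΔF = 5.40 W/m²

CO₂: 5.35 × ln(666/283) = 5.35 × ln(2.35336) = 5.35 × 0.85584 = 4.5787 W/m².
CH₄: 0.036 × (√2496 − √760) = 0.036 × (49.9600 − 27.5681) = 0.036 × 22.3919 = 0.8061 W/m².
HFC-134a: ΔF = 0.00016 × (118 − 2) = 0.00016 × 116 = 0.0186 W/m².
Total ΔF = 4.5787 + 0.8061 + 0.0186 = 5.4034 W/m².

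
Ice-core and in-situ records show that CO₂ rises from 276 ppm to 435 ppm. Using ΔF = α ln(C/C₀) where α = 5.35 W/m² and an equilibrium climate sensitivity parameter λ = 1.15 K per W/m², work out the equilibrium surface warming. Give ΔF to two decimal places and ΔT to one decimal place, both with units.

ΔF = 2.43 W/m²; ΔT = 2.8 K

CO₂: 5.35 × ln(435/276) = 5.35 × ln(1.57609) = 5.35 × 0.45495 = 2.4340 W/m².
ΔT = λ ΔF = 1.15 × 2.43 = 2.7945 K.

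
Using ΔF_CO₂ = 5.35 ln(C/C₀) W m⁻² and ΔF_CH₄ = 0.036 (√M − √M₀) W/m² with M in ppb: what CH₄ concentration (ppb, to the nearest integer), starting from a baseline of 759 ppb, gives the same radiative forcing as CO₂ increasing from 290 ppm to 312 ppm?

M ≈ 1476 ppb

CO₂ forcing: 5.35 × ln(312/290) = 5.35 × 0.073122 = 0.39120 W/m².
Set 0.036(√M − √759) = 0.39120: √M = 0.39120/0.036 + √759 = 10.8667 + 27.5500 = 38.4167.
M = (38.4167)² = 1475.84 ppb.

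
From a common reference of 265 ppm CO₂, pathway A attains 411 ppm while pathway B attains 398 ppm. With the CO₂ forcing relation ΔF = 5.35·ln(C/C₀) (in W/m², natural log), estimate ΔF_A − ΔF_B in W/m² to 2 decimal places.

ΔF_A = 5.35 ln(411/265) = 5.35 × 0.43886 = 2.3479 W/m².
ΔF_B = 5.35 ln(398/265) = 5.35 × 0.40672 = 2.1760 W/m².
Difference: 2.3479 − 2.1760 = 0.1719 W/m².
(Equivalently, ΔF_A − ΔF_B = 5.35 ln(411/398) = 5.35 × 0.03214 = 0.1719 W/m².)

ΔF_A − ΔF_B = 0.17 W/m²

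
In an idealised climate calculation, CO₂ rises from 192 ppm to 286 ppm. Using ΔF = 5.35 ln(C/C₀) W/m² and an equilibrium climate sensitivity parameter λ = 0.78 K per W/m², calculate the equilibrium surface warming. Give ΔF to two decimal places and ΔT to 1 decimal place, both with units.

ΔF = 2.13 W/m²; ΔT = 1.7 K

CO₂: 5.35 × ln(286/192) = 5.35 × ln(1.48958) = 5.35 × 0.39849 = 2.1319 W/m².
ΔT = λ ΔF = 0.78 × 2.13 = 1.6614 K.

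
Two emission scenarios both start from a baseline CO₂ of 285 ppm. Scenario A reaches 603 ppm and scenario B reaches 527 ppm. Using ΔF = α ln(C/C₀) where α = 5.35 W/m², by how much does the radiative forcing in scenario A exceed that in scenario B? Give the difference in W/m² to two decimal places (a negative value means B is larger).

ΔF_A − ΔF_B = 0.72 W/m²

ΔF_A = 5.35 ln(603/285) = 5.35 × 0.74943 = 4.0095 W/m².
ΔF_B = 5.35 ln(527/285) = 5.35 × 0.61471 = 3.2887 W/m².
Difference: 4.0095 − 3.2887 = 0.7208 W/m².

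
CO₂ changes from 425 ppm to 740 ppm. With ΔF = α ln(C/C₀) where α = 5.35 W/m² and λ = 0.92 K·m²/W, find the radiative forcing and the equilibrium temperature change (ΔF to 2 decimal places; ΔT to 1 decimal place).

ΔF = 2.97 W/m²; ΔT = 2.7 K

CO₂: 5.35 × ln(740/425) = 5.35 × ln(1.74118) = 5.35 × 0.55456 = 2.9669 W/m².
ΔT = λ ΔF = 0.92 × 2.97 = 2.7324 K.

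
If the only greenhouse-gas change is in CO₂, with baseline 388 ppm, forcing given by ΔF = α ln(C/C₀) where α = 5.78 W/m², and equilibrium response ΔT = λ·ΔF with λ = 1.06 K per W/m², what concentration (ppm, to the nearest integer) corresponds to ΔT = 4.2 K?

Required forcing: ΔF = ΔT/λ = 4.2/1.06 = 3.9623 W/m².
Then ln(C/388) = ΔF/5.78 = 3.9623/5.78 = 0.68552.
So C = 388 × e^0.68552 = 388 × 1.98480 = 770.10 ppm.

C ≈ 770 ppm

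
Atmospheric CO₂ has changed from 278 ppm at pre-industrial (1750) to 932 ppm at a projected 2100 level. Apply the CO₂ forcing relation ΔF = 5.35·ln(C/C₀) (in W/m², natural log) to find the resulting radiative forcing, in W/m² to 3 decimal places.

CO₂ absorption bands are partially saturated, so forcing scales with the logarithm of the concentration ratio.
CO₂: 5.35 × ln(932/278) = 5.35 × ln(3.35252) = 5.35 × 1.20971 = 6.4719 W/m².

ΔF = 6.472 W/m²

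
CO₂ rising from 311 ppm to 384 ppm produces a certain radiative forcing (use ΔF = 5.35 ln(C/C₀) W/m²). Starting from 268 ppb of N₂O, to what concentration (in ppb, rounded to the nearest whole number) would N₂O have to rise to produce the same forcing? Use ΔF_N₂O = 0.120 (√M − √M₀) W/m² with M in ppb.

M ≈ 664 ppb

CO₂ forcing: 5.35 × ln(384/311) = 5.35 × 0.210850 = 1.12805 W/m².
Set 0.120(√M − √268) = 1.12805: √M = 1.12805/0.120 + √268 = 9.4004 + 16.3707 = 25.7711.
M = (25.7711)² = 664.15 ppb.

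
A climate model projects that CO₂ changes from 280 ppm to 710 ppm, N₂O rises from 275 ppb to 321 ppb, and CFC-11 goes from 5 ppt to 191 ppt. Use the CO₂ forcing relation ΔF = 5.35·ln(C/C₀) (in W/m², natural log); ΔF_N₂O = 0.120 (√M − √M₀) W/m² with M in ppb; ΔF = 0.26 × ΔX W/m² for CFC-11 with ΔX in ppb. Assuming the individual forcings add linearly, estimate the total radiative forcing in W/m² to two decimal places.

ΔF = 5.19 W/m²

CO₂: 5.35 × ln(710/280) = 5.35 × ln(2.53571) = 5.35 × 0.93047 = 4.9780 W/m².
N₂O: 0.120 × (√321 − √275) = 0.120 × (17.9165 − 16.5831) = 0.120 × 1.3334 = 0.1600 W/m².
CFC-11: Δ = 191 − 5 = 186 ppt = 0.186 ppb; ΔF = 0.26 × 0.186 = 0.0484 W/m².
Total ΔF = 4.9780 + 0.1600 + 0.0484 = 5.1864 W/m².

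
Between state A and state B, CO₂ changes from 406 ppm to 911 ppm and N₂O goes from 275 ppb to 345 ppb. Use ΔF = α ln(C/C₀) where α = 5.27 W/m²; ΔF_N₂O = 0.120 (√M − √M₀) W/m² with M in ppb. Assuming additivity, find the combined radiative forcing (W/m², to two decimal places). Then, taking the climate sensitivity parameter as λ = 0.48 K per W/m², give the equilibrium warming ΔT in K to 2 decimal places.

CO₂: 5.27 × ln(911/406) = 5.27 × ln(2.24384) = 5.27 × 0.80819 = 4.2592 W/m².
N₂O: 0.120 × (√345 − √275) = 0.120 × (18.5742 − 16.5831) = 0.120 × 1.9911 = 0.2389 W/m².
Total ΔF = 4.2592 + 0.2389 = 4.4981 W/m².
ΔT = λ ΔF = 0.48 × 4.50 = 2.1600 K.

ΔF = 4.50 W/m²; ΔT = 2.16 K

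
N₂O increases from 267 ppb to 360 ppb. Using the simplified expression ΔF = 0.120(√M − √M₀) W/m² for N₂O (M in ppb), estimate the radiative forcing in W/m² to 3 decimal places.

N₂O: 0.120 × (√360 − √267) = 0.120 × (18.9737 − 16.3401) = 0.120 × 2.6336 = 0.3160 W/m².

ΔF = 0.316 W/m²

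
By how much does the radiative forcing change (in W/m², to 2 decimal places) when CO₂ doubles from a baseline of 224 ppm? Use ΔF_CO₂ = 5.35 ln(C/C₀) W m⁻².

ΔF = 5.35 × ln(2) = 5.35 × 0.69315 = 3.7084 W/m².

ΔF = 3.71 W/m²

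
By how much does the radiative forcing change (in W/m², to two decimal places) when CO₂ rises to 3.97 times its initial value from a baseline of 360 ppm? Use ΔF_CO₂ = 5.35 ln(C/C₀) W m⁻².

ΔF = 7.38 W/m²

ΔF = 5.35 × ln(3.97) = 5.35 × 1.37877 = 7.3764 W/m².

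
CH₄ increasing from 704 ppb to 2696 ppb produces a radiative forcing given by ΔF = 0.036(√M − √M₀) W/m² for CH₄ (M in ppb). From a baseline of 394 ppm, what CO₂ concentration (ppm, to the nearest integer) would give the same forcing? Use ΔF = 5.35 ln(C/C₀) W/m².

C ≈ 467 ppm

CH₄ forcing: 0.036 × (√2696 − √704) = 0.036 × (51.9230 − 26.5330) = 0.036 × 25.3900 = 0.91404 W/m².
Set 5.35 ln(C/394) = 0.91404: ln(C/394) = 0.91404/5.35 = 0.17085, so C = 394 × e^0.17085 = 394 × 1.18631 = 467.41 ppm.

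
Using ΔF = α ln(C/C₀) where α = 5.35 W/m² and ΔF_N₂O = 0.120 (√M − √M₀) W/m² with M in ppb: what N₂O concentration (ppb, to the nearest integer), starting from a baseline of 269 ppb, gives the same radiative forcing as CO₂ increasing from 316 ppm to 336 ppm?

M ≈ 366 ppb

CO₂ forcing: 5.35 × ln(336/316) = 5.35 × 0.061369 = 0.32832 W/m².
Set 0.120(√M − √269) = 0.32832: √M = 0.32832/0.120 + √269 = 2.7360 + 16.4012 = 19.1372.
M = (19.1372)² = 366.23 ppb.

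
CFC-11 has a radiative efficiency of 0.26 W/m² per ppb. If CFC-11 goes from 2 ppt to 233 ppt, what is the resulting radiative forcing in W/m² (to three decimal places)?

ΔF = 0.060 W/m²

CFC-11: Δ = 233 − 2 = 231 ppt = 0.231 ppb; ΔF = 0.26 × 0.231 = 0.0601 W/m².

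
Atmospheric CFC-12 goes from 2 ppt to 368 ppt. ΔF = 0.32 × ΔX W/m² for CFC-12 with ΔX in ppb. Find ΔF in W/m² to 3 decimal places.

ΔF = 0.117 W/m²

CFC-12: Δ = 368 − 2 = 366 ppt = 0.366 ppb; ΔF = 0.32 × 0.366 = 0.1171 W/m².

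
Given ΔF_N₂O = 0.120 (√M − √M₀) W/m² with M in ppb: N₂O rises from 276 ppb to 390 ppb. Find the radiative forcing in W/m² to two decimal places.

ΔF = 0.38 W/m²

N₂O: 0.120 × (√390 − √276) = 0.120 × (19.7484 − 16.6132) = 0.120 × 3.1352 = 0.3762 W/m².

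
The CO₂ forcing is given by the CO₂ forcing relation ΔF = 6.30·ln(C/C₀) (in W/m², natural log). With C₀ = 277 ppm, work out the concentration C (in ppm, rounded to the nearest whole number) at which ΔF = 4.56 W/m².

Set 6.30 ln(C/277) = 4.56, so ln(C/277) = 4.56/6.30 = 0.72381.
Then C/277 = e^0.72381 = 2.06228, giving C = 277 × 2.06228 = 571.25 ppm.

C ≈ 571 ppm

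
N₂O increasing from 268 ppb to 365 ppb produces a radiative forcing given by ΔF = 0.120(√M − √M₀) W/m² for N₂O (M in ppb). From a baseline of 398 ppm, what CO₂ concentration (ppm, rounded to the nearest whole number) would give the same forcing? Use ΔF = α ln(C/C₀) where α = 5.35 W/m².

C ≈ 423 ppm

N₂O forcing: 0.120 × (√365 − √268) = 0.120 × (19.1050 − 16.3707) = 0.120 × 2.7343 = 0.32812 W/m².
Set 5.35 ln(C/398) = 0.32812: ln(C/398) = 0.32812/5.35 = 0.06133, so C = 398 × e^0.06133 = 398 × 1.06325 = 423.17 ppm.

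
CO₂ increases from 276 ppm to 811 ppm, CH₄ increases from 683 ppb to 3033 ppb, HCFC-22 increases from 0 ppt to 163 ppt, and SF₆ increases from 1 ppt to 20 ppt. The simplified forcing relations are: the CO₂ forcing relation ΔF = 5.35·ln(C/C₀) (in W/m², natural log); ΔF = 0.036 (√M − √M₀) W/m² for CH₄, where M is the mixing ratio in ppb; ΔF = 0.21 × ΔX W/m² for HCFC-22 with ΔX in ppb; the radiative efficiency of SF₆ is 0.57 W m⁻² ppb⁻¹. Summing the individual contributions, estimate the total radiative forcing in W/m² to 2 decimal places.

ΔF = 6.85 W/m²

CO₂: 5.35 × ln(811/276) = 5.35 × ln(2.93841) = 5.35 × 1.07787 = 5.7666 W/m².
CH₄: 0.036 × (√3033 − √683) = 0.036 × (55.0727 − 26.1343) = 0.036 × 28.9384 = 1.0418 W/m².
HCFC-22: Δ = 163 − 0 = 163 ppt = 0.163 ppb; ΔF = 0.21 × 0.163 = 0.0342 W/m².
SF₆: Δ = 20 − 1 = 19 ppt = 0.019 ppb; ΔF = 0.57 × 0.019 = 0.0108 W/m².
Total ΔF = 5.7666 + 1.0418 + 0.0342 + 0.0108 = 6.8534 W/m².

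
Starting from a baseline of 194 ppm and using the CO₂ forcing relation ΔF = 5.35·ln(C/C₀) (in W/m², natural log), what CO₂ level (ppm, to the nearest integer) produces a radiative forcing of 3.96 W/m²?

Set 5.35 ln(C/194) = 3.96, so ln(C/194) = 3.96/5.35 = 0.74019.
Then C/194 = e^0.74019 = 2.09633, giving C = 194 × 2.09633 = 406.69 ppm.

C ≈ 407 ppm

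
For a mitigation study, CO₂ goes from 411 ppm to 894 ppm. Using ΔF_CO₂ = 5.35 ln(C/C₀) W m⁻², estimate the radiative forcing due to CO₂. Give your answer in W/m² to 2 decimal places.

CO₂: 5.35 × ln(894/411) = 5.35 × ln(2.17518) = 5.35 × 0.77711 = 4.1575 W/m².

ΔF = 4.16 W/m²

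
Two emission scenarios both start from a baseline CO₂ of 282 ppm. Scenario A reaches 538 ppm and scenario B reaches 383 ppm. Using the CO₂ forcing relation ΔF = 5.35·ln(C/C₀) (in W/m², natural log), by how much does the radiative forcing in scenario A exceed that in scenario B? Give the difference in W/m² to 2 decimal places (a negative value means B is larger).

ΔF_A − ΔF_B = 1.82 W/m²

ΔF_A = 5.35 ln(538/282) = 5.35 × 0.64595 = 3.4558 W/m².
ΔF_B = 5.35 ln(383/282) = 5.35 × 0.30613 = 1.6378 W/m².
Difference: 3.4558 − 1.6378 = 1.8180 W/m².
(Equivalently, ΔF_A − ΔF_B = 5.35 ln(538/383) = 5.35 × 0.33982 = 1.8180 W/m².)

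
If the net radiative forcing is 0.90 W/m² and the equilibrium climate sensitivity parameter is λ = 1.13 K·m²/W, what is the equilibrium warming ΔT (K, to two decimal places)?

ΔT = λ ΔF = 1.13 × 0.90 = 1.0170 K.

ΔT = 1.02 K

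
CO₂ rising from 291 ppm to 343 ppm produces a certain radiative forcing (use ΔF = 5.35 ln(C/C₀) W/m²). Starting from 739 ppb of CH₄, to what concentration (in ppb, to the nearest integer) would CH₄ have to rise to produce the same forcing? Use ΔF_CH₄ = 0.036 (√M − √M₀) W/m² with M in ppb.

M ≈ 2664 ppb

CO₂ forcing: 5.35 × ln(343/291) = 5.35 × 0.164407 = 0.87958 W/m².
Set 0.036(√M − √739) = 0.87958: √M = 0.87958/0.036 + √739 = 24.4328 + 27.1846 = 51.6174.
M = (51.6174)² = 2664.36 ppb.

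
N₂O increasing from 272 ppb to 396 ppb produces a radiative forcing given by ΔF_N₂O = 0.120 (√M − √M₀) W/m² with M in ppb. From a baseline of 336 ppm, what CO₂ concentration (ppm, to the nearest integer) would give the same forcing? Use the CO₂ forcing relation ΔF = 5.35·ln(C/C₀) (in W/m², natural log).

C ≈ 363 ppm

N₂O forcing: 0.120 × (√396 − √272) = 0.120 × (19.8997 − 16.4924) = 0.120 × 3.4073 = 0.40888 W/m².
Set 5.35 ln(C/336) = 0.40888: ln(C/336) = 0.40888/5.35 = 0.07643, so C = 336 × e^0.07643 = 336 × 1.07943 = 362.69 ppm.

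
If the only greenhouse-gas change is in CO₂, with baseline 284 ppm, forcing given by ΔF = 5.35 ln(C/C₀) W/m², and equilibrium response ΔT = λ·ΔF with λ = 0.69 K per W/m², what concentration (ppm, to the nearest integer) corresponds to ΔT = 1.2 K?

Required forcing: ΔF = ΔT/λ = 1.2/0.69 = 1.7391 W/m².
Then ln(C/284) = ΔF/5.35 = 1.7391/5.35 = 0.32507.
So C = 284 × e^0.32507 = 284 × 1.38413 = 393.09 ppm.

C ≈ 393 ppm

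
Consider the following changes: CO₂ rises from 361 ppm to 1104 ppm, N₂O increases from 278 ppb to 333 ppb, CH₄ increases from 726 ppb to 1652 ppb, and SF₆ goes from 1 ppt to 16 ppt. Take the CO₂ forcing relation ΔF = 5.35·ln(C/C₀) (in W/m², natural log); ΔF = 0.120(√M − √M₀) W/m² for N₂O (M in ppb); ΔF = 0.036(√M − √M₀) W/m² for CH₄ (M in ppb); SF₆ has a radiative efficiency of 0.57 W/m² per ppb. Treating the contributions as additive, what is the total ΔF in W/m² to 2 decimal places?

CO₂: 5.35 × ln(1104/361) = 5.35 × ln(3.05817) = 5.35 × 1.11782 = 5.9803 W/m².
N₂O: 0.120 × (√333 − √278) = 0.120 × (18.2483 − 16.6733) = 0.120 × 1.5750 = 0.1890 W/m².
CH₄: 0.036 × (√1652 − √726) = 0.036 × (40.6448 − 26.9444) = 0.036 × 13.7004 = 0.4932 W/m².
SF₆: Δ = 16 − 1 = 15 ppt = 0.015 ppb; ΔF = 0.57 × 0.015 = 0.0086 W/m².
Total ΔF = 5.9803 + 0.1890 + 0.4932 + 0.0086 = 6.6711 W/m².

ΔF = 6.67 W/m²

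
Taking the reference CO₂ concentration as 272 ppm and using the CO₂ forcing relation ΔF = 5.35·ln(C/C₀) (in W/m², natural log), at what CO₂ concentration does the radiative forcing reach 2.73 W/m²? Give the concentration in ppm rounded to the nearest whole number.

C ≈ 453 ppm

Set 5.35 ln(C/272) = 2.73, so ln(C/272) = 2.73/5.35 = 0.51028.
Then C/272 = e^0.51028 = 1.66576, giving C = 272 × 1.66576 = 453.09 ppm.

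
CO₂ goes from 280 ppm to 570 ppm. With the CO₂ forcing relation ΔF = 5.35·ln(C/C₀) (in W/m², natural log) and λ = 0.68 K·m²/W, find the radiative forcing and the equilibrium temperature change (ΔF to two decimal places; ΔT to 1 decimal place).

ΔF = 3.80 W/m²; ΔT = 2.6 K

CO₂: 5.35 × ln(570/280) = 5.35 × ln(2.03571) = 5.35 × 0.71084 = 3.8030 W/m².
ΔT = λ ΔF = 0.68 × 3.80 = 2.5840 K.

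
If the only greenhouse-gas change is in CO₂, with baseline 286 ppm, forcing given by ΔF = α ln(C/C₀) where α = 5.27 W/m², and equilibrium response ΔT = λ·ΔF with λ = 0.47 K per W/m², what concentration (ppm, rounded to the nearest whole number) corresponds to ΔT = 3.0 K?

Required forcing: ΔF = ΔT/λ = 3.0/0.47 = 6.3830 W/m².
Then ln(C/286) = ΔF/5.27 = 6.3830/5.27 = 1.21120.
So C = 286 × e^1.21120 = 286 × 3.35751 = 960.25 ppm.

C ≈ 960 ppm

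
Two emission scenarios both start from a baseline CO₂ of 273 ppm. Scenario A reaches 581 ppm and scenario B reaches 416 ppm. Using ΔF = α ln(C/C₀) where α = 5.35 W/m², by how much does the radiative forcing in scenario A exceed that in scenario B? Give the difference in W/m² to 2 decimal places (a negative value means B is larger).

ΔF_A − ΔF_B = 1.79 W/m²

ΔF_A = 5.35 ln(581/273) = 5.35 × 0.75528 = 4.0407 W/m².
ΔF_B = 5.35 ln(416/273) = 5.35 × 0.42121 = 2.2535 W/m².
Difference: 4.0407 − 2.2535 = 1.7872 W/m².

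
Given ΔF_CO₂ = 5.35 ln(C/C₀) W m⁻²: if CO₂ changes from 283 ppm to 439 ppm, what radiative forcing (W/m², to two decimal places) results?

ΔF = 2.35 W/m²

CO₂: 5.35 × ln(439/283) = 5.35 × ln(1.55124) = 5.35 × 0.43905 = 2.3489 W/m².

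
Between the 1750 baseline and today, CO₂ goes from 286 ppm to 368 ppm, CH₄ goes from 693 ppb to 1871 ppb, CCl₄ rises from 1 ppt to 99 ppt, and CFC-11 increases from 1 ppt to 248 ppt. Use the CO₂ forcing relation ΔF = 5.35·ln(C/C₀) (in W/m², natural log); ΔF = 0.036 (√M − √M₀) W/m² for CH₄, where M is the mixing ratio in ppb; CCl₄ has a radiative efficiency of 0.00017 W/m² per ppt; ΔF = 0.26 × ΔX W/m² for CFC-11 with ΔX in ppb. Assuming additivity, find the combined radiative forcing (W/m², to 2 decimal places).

ΔF = 2.04 W/m²

CO₂: 5.35 × ln(368/286) = 5.35 × ln(1.28671) = 5.35 × 0.25209 = 1.3487 W/m².
CH₄: 0.036 × (√1871 − √693) = 0.036 × (43.2551 − 26.3249) = 0.036 × 16.9302 = 0.6095 W/m².
CCl₄: ΔF = 0.00017 × (99 − 1) = 0.00017 × 98 = 0.0167 W/m².
CFC-11: Δ = 248 − 1 = 247 ppt = 0.247 ppb; ΔF = 0.26 × 0.247 = 0.0642 W/m².
Total ΔF = 1.3487 + 0.6095 + 0.0167 + 0.0642 = 2.0391 W/m².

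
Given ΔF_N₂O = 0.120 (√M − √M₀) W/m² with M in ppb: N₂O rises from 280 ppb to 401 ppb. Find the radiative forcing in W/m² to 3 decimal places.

N₂O: 0.120 × (√401 − √280) = 0.120 × (20.0250 − 16.7332) = 0.120 × 3.2918 = 0.3950 W/m².

ΔF = 0.395 W/m²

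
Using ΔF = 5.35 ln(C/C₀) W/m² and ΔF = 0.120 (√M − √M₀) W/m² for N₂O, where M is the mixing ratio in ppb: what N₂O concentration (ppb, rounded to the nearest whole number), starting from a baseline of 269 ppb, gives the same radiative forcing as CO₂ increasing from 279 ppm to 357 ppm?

CO₂ forcing: 5.35 × ln(357/279) = 5.35 × 0.246524 = 1.31890 W/m².
Set 0.120(√M − √269) = 1.31890: √M = 1.31890/0.120 + √269 = 10.9908 + 16.4012 = 27.3920.
M = (27.3920)² = 750.32 ppb.

M ≈ 750 ppb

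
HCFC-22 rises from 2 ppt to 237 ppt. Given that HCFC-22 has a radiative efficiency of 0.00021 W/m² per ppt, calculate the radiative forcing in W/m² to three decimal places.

ΔF = 0.049 W/m²

HCFC-22: ΔF = 0.00021 × (237 − 2) = 0.00021 × 235 = 0.0494 W/m².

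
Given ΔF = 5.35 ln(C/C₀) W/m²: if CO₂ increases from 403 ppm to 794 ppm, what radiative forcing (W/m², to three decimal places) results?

ΔF = 3.628 W/m²

CO₂: 5.35 × ln(794/403) = 5.35 × ln(1.97022) = 5.35 × 0.67815 = 3.6281 W/m².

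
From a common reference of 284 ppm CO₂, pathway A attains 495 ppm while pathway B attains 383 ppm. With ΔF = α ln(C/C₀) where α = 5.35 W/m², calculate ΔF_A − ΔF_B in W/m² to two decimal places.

ΔF_A = 5.35 ln(495/284) = 5.35 × 0.55558 = 2.9724 W/m².
ΔF_B = 5.35 ln(383/284) = 5.35 × 0.29906 = 1.6000 W/m².
Difference: 2.9724 − 1.6000 = 1.3724 W/m².

ΔF_A − ΔF_B = 1.37 W/m²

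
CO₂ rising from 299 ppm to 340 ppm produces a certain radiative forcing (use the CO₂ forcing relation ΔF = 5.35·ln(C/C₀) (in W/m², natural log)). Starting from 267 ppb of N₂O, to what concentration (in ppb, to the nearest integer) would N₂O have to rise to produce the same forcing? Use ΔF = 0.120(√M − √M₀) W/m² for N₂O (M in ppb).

M ≈ 487 ppb

CO₂ forcing: 5.35 × ln(340/299) = 5.35 × 0.128502 = 0.68749 W/m².
Set 0.120(√M − √267) = 0.68749: √M = 0.68749/0.120 + √267 = 5.7291 + 16.3401 = 22.0692.
M = (22.0692)² = 487.05 ppb.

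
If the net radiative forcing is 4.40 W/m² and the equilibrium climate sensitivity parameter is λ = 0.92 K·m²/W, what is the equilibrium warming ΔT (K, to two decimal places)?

ΔT = λ ΔF = 0.92 × 4.40 = 4.0480 K.

ΔT = 4.05 K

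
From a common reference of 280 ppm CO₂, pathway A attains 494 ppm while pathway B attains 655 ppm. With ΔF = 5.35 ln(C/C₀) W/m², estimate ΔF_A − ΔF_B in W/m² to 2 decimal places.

ΔF_A = 5.35 ln(494/280) = 5.35 × 0.56775 = 3.0375 W/m².
ΔF_B = 5.35 ln(655/280) = 5.35 × 0.84985 = 4.5467 W/m².
Difference: 3.0375 − 4.5467 = -1.5092 W/m².

ΔF_A − ΔF_B = -1.51 W/m²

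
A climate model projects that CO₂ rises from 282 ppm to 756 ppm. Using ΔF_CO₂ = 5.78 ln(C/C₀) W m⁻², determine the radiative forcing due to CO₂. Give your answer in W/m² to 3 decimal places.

CO₂ absorption bands are partially saturated, so forcing scales with the logarithm of the concentration ratio.
CO₂: 5.78 × ln(756/282) = 5.78 × ln(2.68085) = 5.78 × 0.98613 = 5.6998 W/m².

ΔF = 5.700 W/m²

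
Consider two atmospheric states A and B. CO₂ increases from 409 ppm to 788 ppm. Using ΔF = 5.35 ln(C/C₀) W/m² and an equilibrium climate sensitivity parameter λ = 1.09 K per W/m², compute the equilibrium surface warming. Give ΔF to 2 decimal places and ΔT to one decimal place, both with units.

CO₂: 5.35 × ln(788/409) = 5.35 × ln(1.92665) = 5.35 × 0.65578 = 3.5084 W/m².
ΔT = λ ΔF = 1.09 × 3.51 = 3.8259 K.

ΔF = 3.51 W/m²; ΔT = 3.8 K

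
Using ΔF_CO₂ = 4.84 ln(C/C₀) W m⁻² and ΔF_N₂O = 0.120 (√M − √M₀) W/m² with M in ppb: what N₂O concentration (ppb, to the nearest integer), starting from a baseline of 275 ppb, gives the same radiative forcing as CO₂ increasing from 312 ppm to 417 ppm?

CO₂ forcing: 4.84 × ln(417/312) = 4.84 × 0.290083 = 1.40400 W/m².
Set 0.120(√M − √275) = 1.40400: √M = 1.40400/0.120 + √275 = 11.7000 + 16.5831 = 28.2831.
M = (28.2831)² = 799.93 ppb.

M ≈ 800 ppb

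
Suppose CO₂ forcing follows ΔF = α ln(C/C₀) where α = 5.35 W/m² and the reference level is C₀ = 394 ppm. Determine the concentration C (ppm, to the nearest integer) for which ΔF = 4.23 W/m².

Set 5.35 ln(C/394) = 4.23, so ln(C/394) = 4.23/5.35 = 0.79065.
Then C/394 = e^0.79065 = 2.20483, giving C = 394 × 2.20483 = 868.70 ppm.

C ≈ 869 ppm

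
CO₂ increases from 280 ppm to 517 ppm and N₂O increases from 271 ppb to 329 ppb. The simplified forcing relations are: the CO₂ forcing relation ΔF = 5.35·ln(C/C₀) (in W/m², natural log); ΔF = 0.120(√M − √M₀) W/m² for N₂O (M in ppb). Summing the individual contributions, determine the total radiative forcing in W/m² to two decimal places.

ΔF = 3.48 W/m²

CO₂: 5.35 × ln(517/280) = 5.35 × ln(1.84643) = 5.35 × 0.61325 = 3.2809 W/m².
N₂O: 0.120 × (√329 − √271) = 0.120 × (18.1384 − 16.4621) = 0.120 × 1.6763 = 0.2012 W/m².
Total ΔF = 3.2809 + 0.2012 = 3.4821 W/m².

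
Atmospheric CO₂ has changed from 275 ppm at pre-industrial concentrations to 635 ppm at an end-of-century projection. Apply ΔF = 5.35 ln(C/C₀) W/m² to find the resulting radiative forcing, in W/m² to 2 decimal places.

CO₂ absorption bands are partially saturated, so forcing scales with the logarithm of the concentration ratio.
CO₂: 5.35 × ln(635/275) = 5.35 × ln(2.30909) = 5.35 × 0.83685 = 4.4771 W/m².

ΔF = 4.48 W/m²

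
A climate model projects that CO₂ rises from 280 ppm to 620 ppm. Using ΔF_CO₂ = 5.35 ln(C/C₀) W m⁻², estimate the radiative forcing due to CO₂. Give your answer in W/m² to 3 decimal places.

CO₂ absorption bands are partially saturated, so forcing scales with the logarithm of the concentration ratio.
CO₂: 5.35 × ln(620/280) = 5.35 × ln(2.21429) = 5.35 × 0.79493 = 4.2529 W/m².

ΔF = 4.253 W/m²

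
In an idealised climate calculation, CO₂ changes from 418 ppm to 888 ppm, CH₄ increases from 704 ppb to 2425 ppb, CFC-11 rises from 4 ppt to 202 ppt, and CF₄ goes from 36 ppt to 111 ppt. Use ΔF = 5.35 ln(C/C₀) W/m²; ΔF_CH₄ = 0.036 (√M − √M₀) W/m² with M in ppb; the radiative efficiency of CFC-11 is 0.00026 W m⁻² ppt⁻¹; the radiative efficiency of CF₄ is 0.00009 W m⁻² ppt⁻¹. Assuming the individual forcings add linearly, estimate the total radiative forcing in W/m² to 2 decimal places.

ΔF = 4.91 W/m²

CO₂: 5.35 × ln(888/418) = 5.35 × ln(2.12440) = 5.35 × 0.75349 = 4.0312 W/m².
CH₄: 0.036 × (√2425 − √704) = 0.036 × (49.2443 − 26.5330) = 0.036 × 22.7113 = 0.8176 W/m².
CFC-11: ΔF = 0.00026 × (202 − 4) = 0.00026 × 198 = 0.0515 W/m².
CF₄: ΔF = 0.00009 × (111 − 36) = 0.00009 × 75 = 0.0068 W/m².
Total ΔF = 4.0312 + 0.8176 + 0.0515 + 0.0068 = 4.9071 W/m².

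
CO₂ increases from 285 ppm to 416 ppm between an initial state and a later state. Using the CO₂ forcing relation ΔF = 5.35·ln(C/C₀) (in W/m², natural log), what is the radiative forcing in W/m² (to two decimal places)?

CO₂ absorption bands are partially saturated, so forcing scales with the logarithm of the concentration ratio.
CO₂: 5.35 × ln(416/285) = 5.35 × ln(1.45965) = 5.35 × 0.37820 = 2.0234 W/m².

ΔF = 2.02 W/m²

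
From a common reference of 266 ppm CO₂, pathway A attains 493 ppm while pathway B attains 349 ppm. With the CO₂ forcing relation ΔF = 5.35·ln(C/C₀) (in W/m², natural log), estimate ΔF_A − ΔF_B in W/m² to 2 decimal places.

ΔF_A − ΔF_B = 1.85 W/m²

ΔF_A = 5.35 ln(493/266) = 5.35 × 0.61701 = 3.3010 W/m².
ΔF_B = 5.35 ln(349/266) = 5.35 × 0.27158 = 1.4530 W/m².
Difference: 3.3010 − 1.4530 = 1.8480 W/m².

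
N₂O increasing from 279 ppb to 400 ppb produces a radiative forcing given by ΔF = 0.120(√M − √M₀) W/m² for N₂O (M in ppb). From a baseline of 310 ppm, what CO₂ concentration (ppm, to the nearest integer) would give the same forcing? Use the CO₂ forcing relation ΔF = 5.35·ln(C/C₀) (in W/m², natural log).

N₂O forcing: 0.120 × (√400 − √279) = 0.120 × (20.0000 − 16.7033) = 0.120 × 3.2967 = 0.39560 W/m².
Set 5.35 ln(C/310) = 0.39560: ln(C/310) = 0.39560/5.35 = 0.07394, so C = 310 × e^0.07394 = 310 × 1.07674 = 333.79 ppm.

C ≈ 334 ppm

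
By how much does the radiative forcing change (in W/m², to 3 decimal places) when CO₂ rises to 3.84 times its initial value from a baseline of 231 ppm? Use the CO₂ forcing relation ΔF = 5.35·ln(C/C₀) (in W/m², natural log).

ΔF = 5.35 × ln(3.84) = 5.35 × 1.34547 = 7.1983 W/m².

ΔF = 7.198 W/m²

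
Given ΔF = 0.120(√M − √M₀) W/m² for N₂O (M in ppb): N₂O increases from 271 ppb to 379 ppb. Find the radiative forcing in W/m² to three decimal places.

N₂O: 0.120 × (√379 − √271) = 0.120 × (19.4679 − 16.4621) = 0.120 × 3.0058 = 0.3607 W/m².

ΔF = 0.361 W/m²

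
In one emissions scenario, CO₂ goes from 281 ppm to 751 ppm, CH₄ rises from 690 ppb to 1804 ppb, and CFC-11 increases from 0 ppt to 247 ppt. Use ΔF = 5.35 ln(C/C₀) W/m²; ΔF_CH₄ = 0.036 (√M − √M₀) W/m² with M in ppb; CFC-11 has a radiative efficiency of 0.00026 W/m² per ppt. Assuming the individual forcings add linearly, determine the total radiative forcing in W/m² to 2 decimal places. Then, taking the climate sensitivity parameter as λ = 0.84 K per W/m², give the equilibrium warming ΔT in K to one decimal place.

CO₂: 5.35 × ln(751/281) = 5.35 × ln(2.67260) = 5.35 × 0.98305 = 5.2593 W/m².
CH₄: 0.036 × (√1804 − √690) = 0.036 × (42.4735 − 26.2679) = 0.036 × 16.2056 = 0.5834 W/m².
CFC-11: ΔF = 0.00026 × (247 − 0) = 0.00026 × 247 = 0.0642 W/m².
Total ΔF = 5.2593 + 0.5834 + 0.0642 = 5.9069 W/m².
ΔT = λ ΔF = 0.84 × 5.91 = 4.9644 K.

ΔF = 5.91 W/m²; ΔT = 5.0 K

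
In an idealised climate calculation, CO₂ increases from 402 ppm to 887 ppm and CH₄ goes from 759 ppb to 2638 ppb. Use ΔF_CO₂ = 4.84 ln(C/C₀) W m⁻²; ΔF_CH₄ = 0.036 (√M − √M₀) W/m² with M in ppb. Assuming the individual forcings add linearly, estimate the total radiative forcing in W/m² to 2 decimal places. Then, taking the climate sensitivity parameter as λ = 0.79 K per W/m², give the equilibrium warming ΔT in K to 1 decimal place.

ΔF = 4.69 W/m²; ΔT = 3.7 K

CO₂: 4.84 × ln(887/402) = 4.84 × ln(2.20647) = 4.84 × 0.79139 = 3.8303 W/m².
CH₄: 0.036 × (√2638 − √759) = 0.036 × (51.3615 − 27.5500) = 0.036 × 23.8115 = 0.8572 W/m².
Total ΔF = 3.8303 + 0.8572 = 4.6875 W/m².
ΔT = λ ΔF = 0.79 × 4.69 = 3.7051 K.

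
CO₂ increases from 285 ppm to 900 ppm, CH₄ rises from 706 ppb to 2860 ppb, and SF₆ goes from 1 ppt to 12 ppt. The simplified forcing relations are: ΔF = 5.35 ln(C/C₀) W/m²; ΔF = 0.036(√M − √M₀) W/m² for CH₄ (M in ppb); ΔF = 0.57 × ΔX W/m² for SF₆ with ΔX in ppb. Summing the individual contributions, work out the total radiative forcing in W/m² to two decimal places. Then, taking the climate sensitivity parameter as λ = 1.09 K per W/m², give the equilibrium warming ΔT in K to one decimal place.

CO₂: 5.35 × ln(900/285) = 5.35 × ln(3.15789) = 5.35 × 1.14990 = 6.1520 W/m².
CH₄: 0.036 × (√2860 − √706) = 0.036 × (53.4790 − 26.5707) = 0.036 × 26.9083 = 0.9687 W/m².
SF₆: Δ = 12 − 1 = 11 ppt = 0.011 ppb; ΔF = 0.57 × 0.011 = 0.0063 W/m².
Total ΔF = 6.1520 + 0.9687 + 0.0063 = 7.1270 W/m².
ΔT = λ ΔF = 1.09 × 7.13 = 7.7717 K.

ΔF = 7.13 W/m²; ΔT = 7.8 K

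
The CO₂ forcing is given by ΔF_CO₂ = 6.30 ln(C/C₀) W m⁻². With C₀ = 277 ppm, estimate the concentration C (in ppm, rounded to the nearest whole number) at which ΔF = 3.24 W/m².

C ≈ 463 ppm

Set 6.30 ln(C/277) = 3.24, so ln(C/277) = 3.24/6.30 = 0.51429.
Then C/277 = e^0.51429 = 1.67245, giving C = 277 × 1.67245 = 463.27 ppm.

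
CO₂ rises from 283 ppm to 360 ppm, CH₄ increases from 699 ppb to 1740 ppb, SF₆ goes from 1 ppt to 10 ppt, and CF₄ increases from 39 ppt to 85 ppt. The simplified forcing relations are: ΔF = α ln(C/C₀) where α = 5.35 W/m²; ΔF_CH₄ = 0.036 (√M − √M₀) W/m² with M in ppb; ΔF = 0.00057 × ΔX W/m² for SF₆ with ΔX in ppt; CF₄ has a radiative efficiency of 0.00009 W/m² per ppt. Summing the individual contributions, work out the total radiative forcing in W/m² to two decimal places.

ΔF = 1.85 W/m²

CO₂: 5.35 × ln(360/283) = 5.35 × ln(1.27208) = 5.35 × 0.24065 = 1.2875 W/m².
CH₄: 0.036 × (√1740 − √699) = 0.036 × (41.7133 − 26.4386) = 0.036 × 15.2747 = 0.5499 W/m².
SF₆: ΔF = 0.00057 × (10 − 1) = 0.00057 × 9 = 0.0051 W/m².
CF₄: ΔF = 0.00009 × (85 − 39) = 0.00009 × 46 = 0.0041 W/m².
Total ΔF = 1.2875 + 0.5499 + 0.0051 + 0.0041 = 1.8466 W/m².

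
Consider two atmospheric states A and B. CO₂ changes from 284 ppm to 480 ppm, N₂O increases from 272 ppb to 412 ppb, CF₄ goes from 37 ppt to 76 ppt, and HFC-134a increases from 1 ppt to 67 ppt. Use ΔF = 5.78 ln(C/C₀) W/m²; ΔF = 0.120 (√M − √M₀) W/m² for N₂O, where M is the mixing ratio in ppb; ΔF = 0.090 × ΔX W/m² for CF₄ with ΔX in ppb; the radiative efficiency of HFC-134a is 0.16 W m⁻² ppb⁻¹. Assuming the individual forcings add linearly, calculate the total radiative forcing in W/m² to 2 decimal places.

CO₂: 5.78 × ln(480/284) = 5.78 × ln(1.69014) = 5.78 × 0.52481 = 3.0334 W/m².
N₂O: 0.120 × (√412 − √272) = 0.120 × (20.2978 − 16.4924) = 0.120 × 3.8054 = 0.4566 W/m².
CF₄: Δ = 76 − 37 = 39 ppt = 0.039 ppb; ΔF = 0.090 × 0.039 = 0.0035 W/m².
HFC-134a: Δ = 67 − 1 = 66 ppt = 0.066 ppb; ΔF = 0.16 × 0.066 = 0.0106 W/m².
Total ΔF = 3.0334 + 0.4566 + 0.0035 + 0.0106 = 3.5041 W/m².

ΔF = 3.50 W/m²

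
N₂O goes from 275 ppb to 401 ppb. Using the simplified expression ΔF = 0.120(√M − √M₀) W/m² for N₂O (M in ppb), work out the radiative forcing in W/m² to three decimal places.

ΔF = 0.413 W/m²

N₂O: 0.120 × (√401 − √275) = 0.120 × (20.0250 − 16.5831) = 0.120 × 3.4419 = 0.4130 W/m².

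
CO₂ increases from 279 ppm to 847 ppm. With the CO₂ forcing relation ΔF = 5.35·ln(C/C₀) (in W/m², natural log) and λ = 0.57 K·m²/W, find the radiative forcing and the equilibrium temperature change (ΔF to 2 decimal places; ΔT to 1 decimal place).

CO₂: 5.35 × ln(847/279) = 5.35 × ln(3.03584) = 5.35 × 1.11049 = 5.9411 W/m².
ΔT = λ ΔF = 0.57 × 5.94 = 3.3858 K.

ΔF = 5.94 W/m²; ΔT = 3.4 K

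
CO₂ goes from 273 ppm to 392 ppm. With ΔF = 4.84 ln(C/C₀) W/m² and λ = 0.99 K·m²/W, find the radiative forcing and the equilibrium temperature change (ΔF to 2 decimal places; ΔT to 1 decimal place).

CO₂: 4.84 × ln(392/273) = 4.84 × ln(1.43590) = 4.84 × 0.36179 = 1.7511 W/m².
ΔT = λ ΔF = 0.99 × 1.75 = 1.7325 K.

ΔF = 1.75 W/m²; ΔT = 1.7 K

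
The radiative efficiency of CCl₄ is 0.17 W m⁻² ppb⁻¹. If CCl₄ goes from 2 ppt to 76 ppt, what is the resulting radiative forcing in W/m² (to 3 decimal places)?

ΔF = 0.013 W/m²

CCl₄: Δ = 76 − 2 = 74 ppt = 0.074 ppb; ΔF = 0.17 × 0.074 = 0.0126 W/m².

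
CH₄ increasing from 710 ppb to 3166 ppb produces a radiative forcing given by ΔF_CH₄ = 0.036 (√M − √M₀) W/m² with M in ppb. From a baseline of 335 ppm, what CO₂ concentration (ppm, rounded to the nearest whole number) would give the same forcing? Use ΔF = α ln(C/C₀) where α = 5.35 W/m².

CH₄ forcing: 0.036 × (√3166 − √710) = 0.036 × (56.2672 − 26.6458) = 0.036 × 29.6214 = 1.06637 W/m².
Set 5.35 ln(C/335) = 1.06637: ln(C/335) = 1.06637/5.35 = 0.19932, so C = 335 × e^0.19932 = 335 × 1.22057 = 408.89 ppm.

C ≈ 409 ppm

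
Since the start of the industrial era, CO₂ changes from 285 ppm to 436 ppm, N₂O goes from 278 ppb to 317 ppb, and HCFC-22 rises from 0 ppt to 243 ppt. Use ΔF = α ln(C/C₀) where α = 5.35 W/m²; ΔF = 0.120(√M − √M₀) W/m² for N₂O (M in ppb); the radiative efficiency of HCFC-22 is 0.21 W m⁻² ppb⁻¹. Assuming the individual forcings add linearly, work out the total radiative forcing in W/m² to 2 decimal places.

ΔF = 2.46 W/m²

CO₂: 5.35 × ln(436/285) = 5.35 × ln(1.52982) = 5.35 × 0.42515 = 2.2746 W/m².
N₂O: 0.120 × (√317 − √278) = 0.120 × (17.8045 − 16.6733) = 0.120 × 1.1312 = 0.1357 W/m².
HCFC-22: Δ = 243 − 0 = 243 ppt = 0.243 ppb; ΔF = 0.21 × 0.243 = 0.0510 W/m².
Total ΔF = 2.2746 + 0.1357 + 0.0510 = 2.4613 W/m².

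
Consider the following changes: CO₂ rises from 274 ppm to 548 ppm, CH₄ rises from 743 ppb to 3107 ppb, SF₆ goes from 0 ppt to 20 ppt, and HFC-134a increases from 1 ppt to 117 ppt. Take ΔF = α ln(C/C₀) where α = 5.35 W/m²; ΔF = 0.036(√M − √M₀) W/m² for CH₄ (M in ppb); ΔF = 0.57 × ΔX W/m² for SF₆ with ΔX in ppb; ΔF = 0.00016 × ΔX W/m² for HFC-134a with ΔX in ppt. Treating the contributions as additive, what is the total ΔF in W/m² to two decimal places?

ΔF = 4.76 W/m²

CO₂: 5.35 × ln(548/274) = 5.35 × ln(2.00000) = 5.35 × 0.69315 = 3.7084 W/m².
CH₄: 0.036 × (√3107 − √743) = 0.036 × (55.7405 − 27.2580) = 0.036 × 28.4825 = 1.0254 W/m².
SF₆: Δ = 20 − 0 = 20 ppt = 0.020 ppb; ΔF = 0.57 × 0.020 = 0.0114 W/m².
HFC-134a: ΔF = 0.00016 × (117 − 1) = 0.00016 × 116 = 0.0186 W/m².
Total ΔF = 3.7084 + 1.0254 + 0.0114 + 0.0186 = 4.7638 W/m².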